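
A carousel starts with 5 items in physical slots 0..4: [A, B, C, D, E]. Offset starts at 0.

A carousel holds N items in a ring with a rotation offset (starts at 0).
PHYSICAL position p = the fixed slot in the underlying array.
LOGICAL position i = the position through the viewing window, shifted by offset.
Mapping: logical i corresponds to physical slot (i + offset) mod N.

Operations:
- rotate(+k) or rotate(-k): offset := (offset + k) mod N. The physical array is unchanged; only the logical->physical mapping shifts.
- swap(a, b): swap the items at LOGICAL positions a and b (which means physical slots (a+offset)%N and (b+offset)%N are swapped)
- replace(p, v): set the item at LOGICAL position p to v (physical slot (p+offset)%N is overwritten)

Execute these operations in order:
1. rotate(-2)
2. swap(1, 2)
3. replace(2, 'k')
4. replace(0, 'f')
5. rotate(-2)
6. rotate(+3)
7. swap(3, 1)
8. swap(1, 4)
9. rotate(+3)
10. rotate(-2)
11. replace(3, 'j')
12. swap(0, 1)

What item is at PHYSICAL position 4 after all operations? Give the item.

After op 1 (rotate(-2)): offset=3, physical=[A,B,C,D,E], logical=[D,E,A,B,C]
After op 2 (swap(1, 2)): offset=3, physical=[E,B,C,D,A], logical=[D,A,E,B,C]
After op 3 (replace(2, 'k')): offset=3, physical=[k,B,C,D,A], logical=[D,A,k,B,C]
After op 4 (replace(0, 'f')): offset=3, physical=[k,B,C,f,A], logical=[f,A,k,B,C]
After op 5 (rotate(-2)): offset=1, physical=[k,B,C,f,A], logical=[B,C,f,A,k]
After op 6 (rotate(+3)): offset=4, physical=[k,B,C,f,A], logical=[A,k,B,C,f]
After op 7 (swap(3, 1)): offset=4, physical=[C,B,k,f,A], logical=[A,C,B,k,f]
After op 8 (swap(1, 4)): offset=4, physical=[f,B,k,C,A], logical=[A,f,B,k,C]
After op 9 (rotate(+3)): offset=2, physical=[f,B,k,C,A], logical=[k,C,A,f,B]
After op 10 (rotate(-2)): offset=0, physical=[f,B,k,C,A], logical=[f,B,k,C,A]
After op 11 (replace(3, 'j')): offset=0, physical=[f,B,k,j,A], logical=[f,B,k,j,A]
After op 12 (swap(0, 1)): offset=0, physical=[B,f,k,j,A], logical=[B,f,k,j,A]

Answer: A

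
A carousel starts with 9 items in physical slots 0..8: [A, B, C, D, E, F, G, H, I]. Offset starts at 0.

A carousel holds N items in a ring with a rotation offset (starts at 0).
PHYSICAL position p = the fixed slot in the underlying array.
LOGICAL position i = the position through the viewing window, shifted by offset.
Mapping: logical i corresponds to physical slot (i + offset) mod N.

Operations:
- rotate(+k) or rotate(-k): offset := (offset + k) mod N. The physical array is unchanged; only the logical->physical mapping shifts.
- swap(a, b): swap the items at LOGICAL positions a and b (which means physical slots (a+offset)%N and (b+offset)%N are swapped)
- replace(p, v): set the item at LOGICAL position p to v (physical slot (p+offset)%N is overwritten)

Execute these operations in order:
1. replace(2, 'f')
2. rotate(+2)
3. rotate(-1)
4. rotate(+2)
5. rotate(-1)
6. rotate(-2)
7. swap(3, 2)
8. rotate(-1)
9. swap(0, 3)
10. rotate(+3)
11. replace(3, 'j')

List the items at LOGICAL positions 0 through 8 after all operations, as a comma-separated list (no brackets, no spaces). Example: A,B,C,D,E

After op 1 (replace(2, 'f')): offset=0, physical=[A,B,f,D,E,F,G,H,I], logical=[A,B,f,D,E,F,G,H,I]
After op 2 (rotate(+2)): offset=2, physical=[A,B,f,D,E,F,G,H,I], logical=[f,D,E,F,G,H,I,A,B]
After op 3 (rotate(-1)): offset=1, physical=[A,B,f,D,E,F,G,H,I], logical=[B,f,D,E,F,G,H,I,A]
After op 4 (rotate(+2)): offset=3, physical=[A,B,f,D,E,F,G,H,I], logical=[D,E,F,G,H,I,A,B,f]
After op 5 (rotate(-1)): offset=2, physical=[A,B,f,D,E,F,G,H,I], logical=[f,D,E,F,G,H,I,A,B]
After op 6 (rotate(-2)): offset=0, physical=[A,B,f,D,E,F,G,H,I], logical=[A,B,f,D,E,F,G,H,I]
After op 7 (swap(3, 2)): offset=0, physical=[A,B,D,f,E,F,G,H,I], logical=[A,B,D,f,E,F,G,H,I]
After op 8 (rotate(-1)): offset=8, physical=[A,B,D,f,E,F,G,H,I], logical=[I,A,B,D,f,E,F,G,H]
After op 9 (swap(0, 3)): offset=8, physical=[A,B,I,f,E,F,G,H,D], logical=[D,A,B,I,f,E,F,G,H]
After op 10 (rotate(+3)): offset=2, physical=[A,B,I,f,E,F,G,H,D], logical=[I,f,E,F,G,H,D,A,B]
After op 11 (replace(3, 'j')): offset=2, physical=[A,B,I,f,E,j,G,H,D], logical=[I,f,E,j,G,H,D,A,B]

Answer: I,f,E,j,G,H,D,A,B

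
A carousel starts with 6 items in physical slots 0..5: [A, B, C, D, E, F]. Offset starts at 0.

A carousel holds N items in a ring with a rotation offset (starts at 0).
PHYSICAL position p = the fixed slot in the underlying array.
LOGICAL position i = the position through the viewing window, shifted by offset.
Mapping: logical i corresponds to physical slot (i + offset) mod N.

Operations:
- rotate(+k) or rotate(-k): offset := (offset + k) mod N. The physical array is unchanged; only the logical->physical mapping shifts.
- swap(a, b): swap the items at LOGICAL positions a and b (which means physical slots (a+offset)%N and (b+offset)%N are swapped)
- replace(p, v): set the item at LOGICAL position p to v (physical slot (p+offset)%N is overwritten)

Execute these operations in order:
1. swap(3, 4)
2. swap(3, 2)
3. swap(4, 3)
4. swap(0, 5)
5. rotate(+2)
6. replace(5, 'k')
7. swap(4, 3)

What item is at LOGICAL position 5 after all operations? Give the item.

After op 1 (swap(3, 4)): offset=0, physical=[A,B,C,E,D,F], logical=[A,B,C,E,D,F]
After op 2 (swap(3, 2)): offset=0, physical=[A,B,E,C,D,F], logical=[A,B,E,C,D,F]
After op 3 (swap(4, 3)): offset=0, physical=[A,B,E,D,C,F], logical=[A,B,E,D,C,F]
After op 4 (swap(0, 5)): offset=0, physical=[F,B,E,D,C,A], logical=[F,B,E,D,C,A]
After op 5 (rotate(+2)): offset=2, physical=[F,B,E,D,C,A], logical=[E,D,C,A,F,B]
After op 6 (replace(5, 'k')): offset=2, physical=[F,k,E,D,C,A], logical=[E,D,C,A,F,k]
After op 7 (swap(4, 3)): offset=2, physical=[A,k,E,D,C,F], logical=[E,D,C,F,A,k]

Answer: k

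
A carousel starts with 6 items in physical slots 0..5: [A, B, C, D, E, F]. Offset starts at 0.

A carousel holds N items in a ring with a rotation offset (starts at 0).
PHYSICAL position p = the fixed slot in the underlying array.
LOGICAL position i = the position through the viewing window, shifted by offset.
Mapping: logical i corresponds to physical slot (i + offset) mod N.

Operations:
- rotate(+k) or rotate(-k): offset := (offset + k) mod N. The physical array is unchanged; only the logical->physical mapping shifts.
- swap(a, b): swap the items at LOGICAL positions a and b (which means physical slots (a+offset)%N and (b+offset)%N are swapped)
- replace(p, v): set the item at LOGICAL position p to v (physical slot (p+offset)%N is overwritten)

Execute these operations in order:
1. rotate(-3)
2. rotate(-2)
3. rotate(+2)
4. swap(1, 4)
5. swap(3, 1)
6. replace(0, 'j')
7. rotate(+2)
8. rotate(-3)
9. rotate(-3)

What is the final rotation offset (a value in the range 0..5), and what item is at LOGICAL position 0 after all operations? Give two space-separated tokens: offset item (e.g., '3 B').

Answer: 5 F

Derivation:
After op 1 (rotate(-3)): offset=3, physical=[A,B,C,D,E,F], logical=[D,E,F,A,B,C]
After op 2 (rotate(-2)): offset=1, physical=[A,B,C,D,E,F], logical=[B,C,D,E,F,A]
After op 3 (rotate(+2)): offset=3, physical=[A,B,C,D,E,F], logical=[D,E,F,A,B,C]
After op 4 (swap(1, 4)): offset=3, physical=[A,E,C,D,B,F], logical=[D,B,F,A,E,C]
After op 5 (swap(3, 1)): offset=3, physical=[B,E,C,D,A,F], logical=[D,A,F,B,E,C]
After op 6 (replace(0, 'j')): offset=3, physical=[B,E,C,j,A,F], logical=[j,A,F,B,E,C]
After op 7 (rotate(+2)): offset=5, physical=[B,E,C,j,A,F], logical=[F,B,E,C,j,A]
After op 8 (rotate(-3)): offset=2, physical=[B,E,C,j,A,F], logical=[C,j,A,F,B,E]
After op 9 (rotate(-3)): offset=5, physical=[B,E,C,j,A,F], logical=[F,B,E,C,j,A]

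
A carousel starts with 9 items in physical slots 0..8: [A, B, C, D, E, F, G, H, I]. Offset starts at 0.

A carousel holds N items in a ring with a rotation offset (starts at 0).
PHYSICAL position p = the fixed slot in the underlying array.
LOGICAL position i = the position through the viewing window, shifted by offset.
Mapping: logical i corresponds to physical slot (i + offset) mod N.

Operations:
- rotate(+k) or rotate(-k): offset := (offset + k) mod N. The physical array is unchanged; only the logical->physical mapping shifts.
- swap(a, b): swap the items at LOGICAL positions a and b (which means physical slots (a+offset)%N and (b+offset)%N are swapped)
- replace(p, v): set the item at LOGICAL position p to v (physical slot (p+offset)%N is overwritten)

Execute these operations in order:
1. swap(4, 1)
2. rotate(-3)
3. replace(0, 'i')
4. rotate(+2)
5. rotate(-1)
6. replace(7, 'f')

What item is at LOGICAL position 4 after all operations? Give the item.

After op 1 (swap(4, 1)): offset=0, physical=[A,E,C,D,B,F,G,H,I], logical=[A,E,C,D,B,F,G,H,I]
After op 2 (rotate(-3)): offset=6, physical=[A,E,C,D,B,F,G,H,I], logical=[G,H,I,A,E,C,D,B,F]
After op 3 (replace(0, 'i')): offset=6, physical=[A,E,C,D,B,F,i,H,I], logical=[i,H,I,A,E,C,D,B,F]
After op 4 (rotate(+2)): offset=8, physical=[A,E,C,D,B,F,i,H,I], logical=[I,A,E,C,D,B,F,i,H]
After op 5 (rotate(-1)): offset=7, physical=[A,E,C,D,B,F,i,H,I], logical=[H,I,A,E,C,D,B,F,i]
After op 6 (replace(7, 'f')): offset=7, physical=[A,E,C,D,B,f,i,H,I], logical=[H,I,A,E,C,D,B,f,i]

Answer: C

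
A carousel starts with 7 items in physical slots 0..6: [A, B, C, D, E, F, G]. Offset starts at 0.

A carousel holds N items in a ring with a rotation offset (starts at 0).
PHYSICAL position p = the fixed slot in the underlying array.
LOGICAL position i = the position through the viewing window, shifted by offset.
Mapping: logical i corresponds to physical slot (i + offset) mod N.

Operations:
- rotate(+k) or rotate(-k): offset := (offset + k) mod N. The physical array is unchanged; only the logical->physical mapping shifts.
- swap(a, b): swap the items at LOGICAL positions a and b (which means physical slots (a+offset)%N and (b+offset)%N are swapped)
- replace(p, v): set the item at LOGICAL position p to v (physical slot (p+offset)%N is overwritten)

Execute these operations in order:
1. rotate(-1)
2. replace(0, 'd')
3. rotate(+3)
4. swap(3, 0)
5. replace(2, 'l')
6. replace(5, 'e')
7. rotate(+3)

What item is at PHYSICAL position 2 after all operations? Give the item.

After op 1 (rotate(-1)): offset=6, physical=[A,B,C,D,E,F,G], logical=[G,A,B,C,D,E,F]
After op 2 (replace(0, 'd')): offset=6, physical=[A,B,C,D,E,F,d], logical=[d,A,B,C,D,E,F]
After op 3 (rotate(+3)): offset=2, physical=[A,B,C,D,E,F,d], logical=[C,D,E,F,d,A,B]
After op 4 (swap(3, 0)): offset=2, physical=[A,B,F,D,E,C,d], logical=[F,D,E,C,d,A,B]
After op 5 (replace(2, 'l')): offset=2, physical=[A,B,F,D,l,C,d], logical=[F,D,l,C,d,A,B]
After op 6 (replace(5, 'e')): offset=2, physical=[e,B,F,D,l,C,d], logical=[F,D,l,C,d,e,B]
After op 7 (rotate(+3)): offset=5, physical=[e,B,F,D,l,C,d], logical=[C,d,e,B,F,D,l]

Answer: F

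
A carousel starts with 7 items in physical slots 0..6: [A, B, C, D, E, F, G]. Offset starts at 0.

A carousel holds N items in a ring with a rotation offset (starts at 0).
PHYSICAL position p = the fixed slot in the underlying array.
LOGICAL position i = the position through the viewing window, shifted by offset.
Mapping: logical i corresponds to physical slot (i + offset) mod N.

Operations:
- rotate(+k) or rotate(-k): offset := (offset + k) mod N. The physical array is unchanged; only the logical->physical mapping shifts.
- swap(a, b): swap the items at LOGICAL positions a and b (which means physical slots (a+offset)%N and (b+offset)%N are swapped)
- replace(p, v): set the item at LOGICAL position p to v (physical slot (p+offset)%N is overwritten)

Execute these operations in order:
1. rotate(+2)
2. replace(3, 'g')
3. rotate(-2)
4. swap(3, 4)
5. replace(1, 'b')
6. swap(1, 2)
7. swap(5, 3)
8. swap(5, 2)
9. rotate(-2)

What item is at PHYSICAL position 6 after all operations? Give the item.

Answer: G

Derivation:
After op 1 (rotate(+2)): offset=2, physical=[A,B,C,D,E,F,G], logical=[C,D,E,F,G,A,B]
After op 2 (replace(3, 'g')): offset=2, physical=[A,B,C,D,E,g,G], logical=[C,D,E,g,G,A,B]
After op 3 (rotate(-2)): offset=0, physical=[A,B,C,D,E,g,G], logical=[A,B,C,D,E,g,G]
After op 4 (swap(3, 4)): offset=0, physical=[A,B,C,E,D,g,G], logical=[A,B,C,E,D,g,G]
After op 5 (replace(1, 'b')): offset=0, physical=[A,b,C,E,D,g,G], logical=[A,b,C,E,D,g,G]
After op 6 (swap(1, 2)): offset=0, physical=[A,C,b,E,D,g,G], logical=[A,C,b,E,D,g,G]
After op 7 (swap(5, 3)): offset=0, physical=[A,C,b,g,D,E,G], logical=[A,C,b,g,D,E,G]
After op 8 (swap(5, 2)): offset=0, physical=[A,C,E,g,D,b,G], logical=[A,C,E,g,D,b,G]
After op 9 (rotate(-2)): offset=5, physical=[A,C,E,g,D,b,G], logical=[b,G,A,C,E,g,D]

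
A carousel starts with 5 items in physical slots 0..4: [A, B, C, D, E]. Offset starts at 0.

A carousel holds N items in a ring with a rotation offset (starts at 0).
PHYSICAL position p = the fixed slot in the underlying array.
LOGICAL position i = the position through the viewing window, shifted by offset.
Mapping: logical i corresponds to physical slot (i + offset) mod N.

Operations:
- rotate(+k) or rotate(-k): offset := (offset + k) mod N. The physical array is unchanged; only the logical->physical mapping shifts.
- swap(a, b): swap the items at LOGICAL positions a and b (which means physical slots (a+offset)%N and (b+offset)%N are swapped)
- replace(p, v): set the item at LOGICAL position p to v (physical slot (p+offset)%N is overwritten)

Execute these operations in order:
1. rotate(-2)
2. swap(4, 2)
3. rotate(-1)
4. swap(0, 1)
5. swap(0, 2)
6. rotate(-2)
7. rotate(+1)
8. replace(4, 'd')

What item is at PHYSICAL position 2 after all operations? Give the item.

Answer: E

Derivation:
After op 1 (rotate(-2)): offset=3, physical=[A,B,C,D,E], logical=[D,E,A,B,C]
After op 2 (swap(4, 2)): offset=3, physical=[C,B,A,D,E], logical=[D,E,C,B,A]
After op 3 (rotate(-1)): offset=2, physical=[C,B,A,D,E], logical=[A,D,E,C,B]
After op 4 (swap(0, 1)): offset=2, physical=[C,B,D,A,E], logical=[D,A,E,C,B]
After op 5 (swap(0, 2)): offset=2, physical=[C,B,E,A,D], logical=[E,A,D,C,B]
After op 6 (rotate(-2)): offset=0, physical=[C,B,E,A,D], logical=[C,B,E,A,D]
After op 7 (rotate(+1)): offset=1, physical=[C,B,E,A,D], logical=[B,E,A,D,C]
After op 8 (replace(4, 'd')): offset=1, physical=[d,B,E,A,D], logical=[B,E,A,D,d]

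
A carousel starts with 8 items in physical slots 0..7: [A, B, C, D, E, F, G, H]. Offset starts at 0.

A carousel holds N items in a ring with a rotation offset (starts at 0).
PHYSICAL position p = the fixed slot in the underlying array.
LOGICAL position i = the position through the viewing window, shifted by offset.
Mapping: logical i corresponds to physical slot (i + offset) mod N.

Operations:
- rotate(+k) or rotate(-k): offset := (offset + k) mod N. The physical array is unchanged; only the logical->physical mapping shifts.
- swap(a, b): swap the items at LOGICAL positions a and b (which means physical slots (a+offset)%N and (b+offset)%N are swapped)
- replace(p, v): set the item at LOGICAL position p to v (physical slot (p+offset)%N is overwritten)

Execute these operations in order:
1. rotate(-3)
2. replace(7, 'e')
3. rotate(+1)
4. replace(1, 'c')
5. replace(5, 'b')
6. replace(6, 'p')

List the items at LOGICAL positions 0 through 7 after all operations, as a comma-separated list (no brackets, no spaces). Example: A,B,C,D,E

Answer: G,c,A,B,C,b,p,F

Derivation:
After op 1 (rotate(-3)): offset=5, physical=[A,B,C,D,E,F,G,H], logical=[F,G,H,A,B,C,D,E]
After op 2 (replace(7, 'e')): offset=5, physical=[A,B,C,D,e,F,G,H], logical=[F,G,H,A,B,C,D,e]
After op 3 (rotate(+1)): offset=6, physical=[A,B,C,D,e,F,G,H], logical=[G,H,A,B,C,D,e,F]
After op 4 (replace(1, 'c')): offset=6, physical=[A,B,C,D,e,F,G,c], logical=[G,c,A,B,C,D,e,F]
After op 5 (replace(5, 'b')): offset=6, physical=[A,B,C,b,e,F,G,c], logical=[G,c,A,B,C,b,e,F]
After op 6 (replace(6, 'p')): offset=6, physical=[A,B,C,b,p,F,G,c], logical=[G,c,A,B,C,b,p,F]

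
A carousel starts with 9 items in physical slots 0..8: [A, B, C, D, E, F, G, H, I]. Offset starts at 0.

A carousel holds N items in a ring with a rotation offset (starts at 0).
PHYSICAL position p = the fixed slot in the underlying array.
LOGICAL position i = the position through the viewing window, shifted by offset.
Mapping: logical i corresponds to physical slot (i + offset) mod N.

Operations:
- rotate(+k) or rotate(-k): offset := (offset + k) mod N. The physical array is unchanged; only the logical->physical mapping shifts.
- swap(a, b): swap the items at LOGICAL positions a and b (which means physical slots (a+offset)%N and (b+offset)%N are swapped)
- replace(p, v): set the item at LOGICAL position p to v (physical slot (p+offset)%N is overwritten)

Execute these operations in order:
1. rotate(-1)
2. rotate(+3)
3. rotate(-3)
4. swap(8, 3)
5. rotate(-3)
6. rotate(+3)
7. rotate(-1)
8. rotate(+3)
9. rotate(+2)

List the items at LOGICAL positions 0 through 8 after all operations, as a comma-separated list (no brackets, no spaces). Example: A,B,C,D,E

After op 1 (rotate(-1)): offset=8, physical=[A,B,C,D,E,F,G,H,I], logical=[I,A,B,C,D,E,F,G,H]
After op 2 (rotate(+3)): offset=2, physical=[A,B,C,D,E,F,G,H,I], logical=[C,D,E,F,G,H,I,A,B]
After op 3 (rotate(-3)): offset=8, physical=[A,B,C,D,E,F,G,H,I], logical=[I,A,B,C,D,E,F,G,H]
After op 4 (swap(8, 3)): offset=8, physical=[A,B,H,D,E,F,G,C,I], logical=[I,A,B,H,D,E,F,G,C]
After op 5 (rotate(-3)): offset=5, physical=[A,B,H,D,E,F,G,C,I], logical=[F,G,C,I,A,B,H,D,E]
After op 6 (rotate(+3)): offset=8, physical=[A,B,H,D,E,F,G,C,I], logical=[I,A,B,H,D,E,F,G,C]
After op 7 (rotate(-1)): offset=7, physical=[A,B,H,D,E,F,G,C,I], logical=[C,I,A,B,H,D,E,F,G]
After op 8 (rotate(+3)): offset=1, physical=[A,B,H,D,E,F,G,C,I], logical=[B,H,D,E,F,G,C,I,A]
After op 9 (rotate(+2)): offset=3, physical=[A,B,H,D,E,F,G,C,I], logical=[D,E,F,G,C,I,A,B,H]

Answer: D,E,F,G,C,I,A,B,H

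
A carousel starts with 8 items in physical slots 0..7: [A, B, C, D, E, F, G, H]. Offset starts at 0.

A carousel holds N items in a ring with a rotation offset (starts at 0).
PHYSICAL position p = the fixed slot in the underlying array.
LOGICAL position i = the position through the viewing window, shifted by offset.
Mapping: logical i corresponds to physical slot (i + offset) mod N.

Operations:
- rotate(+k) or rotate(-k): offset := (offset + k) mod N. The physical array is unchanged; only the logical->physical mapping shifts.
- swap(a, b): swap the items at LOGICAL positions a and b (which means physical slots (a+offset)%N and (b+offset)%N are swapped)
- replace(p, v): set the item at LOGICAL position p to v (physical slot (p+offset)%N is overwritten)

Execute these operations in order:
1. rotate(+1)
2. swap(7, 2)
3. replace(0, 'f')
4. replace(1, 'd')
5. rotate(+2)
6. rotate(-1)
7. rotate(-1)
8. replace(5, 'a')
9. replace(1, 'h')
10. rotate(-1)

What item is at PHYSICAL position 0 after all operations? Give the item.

After op 1 (rotate(+1)): offset=1, physical=[A,B,C,D,E,F,G,H], logical=[B,C,D,E,F,G,H,A]
After op 2 (swap(7, 2)): offset=1, physical=[D,B,C,A,E,F,G,H], logical=[B,C,A,E,F,G,H,D]
After op 3 (replace(0, 'f')): offset=1, physical=[D,f,C,A,E,F,G,H], logical=[f,C,A,E,F,G,H,D]
After op 4 (replace(1, 'd')): offset=1, physical=[D,f,d,A,E,F,G,H], logical=[f,d,A,E,F,G,H,D]
After op 5 (rotate(+2)): offset=3, physical=[D,f,d,A,E,F,G,H], logical=[A,E,F,G,H,D,f,d]
After op 6 (rotate(-1)): offset=2, physical=[D,f,d,A,E,F,G,H], logical=[d,A,E,F,G,H,D,f]
After op 7 (rotate(-1)): offset=1, physical=[D,f,d,A,E,F,G,H], logical=[f,d,A,E,F,G,H,D]
After op 8 (replace(5, 'a')): offset=1, physical=[D,f,d,A,E,F,a,H], logical=[f,d,A,E,F,a,H,D]
After op 9 (replace(1, 'h')): offset=1, physical=[D,f,h,A,E,F,a,H], logical=[f,h,A,E,F,a,H,D]
After op 10 (rotate(-1)): offset=0, physical=[D,f,h,A,E,F,a,H], logical=[D,f,h,A,E,F,a,H]

Answer: D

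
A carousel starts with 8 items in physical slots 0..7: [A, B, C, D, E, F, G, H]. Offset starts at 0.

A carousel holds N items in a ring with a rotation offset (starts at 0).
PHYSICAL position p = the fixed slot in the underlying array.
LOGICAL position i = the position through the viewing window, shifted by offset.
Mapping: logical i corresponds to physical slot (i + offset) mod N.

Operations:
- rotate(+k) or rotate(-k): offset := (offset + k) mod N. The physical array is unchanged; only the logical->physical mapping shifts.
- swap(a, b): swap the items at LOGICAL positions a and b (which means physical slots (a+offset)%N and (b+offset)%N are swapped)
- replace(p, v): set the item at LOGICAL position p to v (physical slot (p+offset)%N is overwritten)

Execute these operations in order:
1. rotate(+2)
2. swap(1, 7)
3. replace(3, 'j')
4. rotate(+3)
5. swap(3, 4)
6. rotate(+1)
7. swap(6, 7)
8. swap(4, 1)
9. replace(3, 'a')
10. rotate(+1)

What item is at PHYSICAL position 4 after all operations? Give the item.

Answer: j

Derivation:
After op 1 (rotate(+2)): offset=2, physical=[A,B,C,D,E,F,G,H], logical=[C,D,E,F,G,H,A,B]
After op 2 (swap(1, 7)): offset=2, physical=[A,D,C,B,E,F,G,H], logical=[C,B,E,F,G,H,A,D]
After op 3 (replace(3, 'j')): offset=2, physical=[A,D,C,B,E,j,G,H], logical=[C,B,E,j,G,H,A,D]
After op 4 (rotate(+3)): offset=5, physical=[A,D,C,B,E,j,G,H], logical=[j,G,H,A,D,C,B,E]
After op 5 (swap(3, 4)): offset=5, physical=[D,A,C,B,E,j,G,H], logical=[j,G,H,D,A,C,B,E]
After op 6 (rotate(+1)): offset=6, physical=[D,A,C,B,E,j,G,H], logical=[G,H,D,A,C,B,E,j]
After op 7 (swap(6, 7)): offset=6, physical=[D,A,C,B,j,E,G,H], logical=[G,H,D,A,C,B,j,E]
After op 8 (swap(4, 1)): offset=6, physical=[D,A,H,B,j,E,G,C], logical=[G,C,D,A,H,B,j,E]
After op 9 (replace(3, 'a')): offset=6, physical=[D,a,H,B,j,E,G,C], logical=[G,C,D,a,H,B,j,E]
After op 10 (rotate(+1)): offset=7, physical=[D,a,H,B,j,E,G,C], logical=[C,D,a,H,B,j,E,G]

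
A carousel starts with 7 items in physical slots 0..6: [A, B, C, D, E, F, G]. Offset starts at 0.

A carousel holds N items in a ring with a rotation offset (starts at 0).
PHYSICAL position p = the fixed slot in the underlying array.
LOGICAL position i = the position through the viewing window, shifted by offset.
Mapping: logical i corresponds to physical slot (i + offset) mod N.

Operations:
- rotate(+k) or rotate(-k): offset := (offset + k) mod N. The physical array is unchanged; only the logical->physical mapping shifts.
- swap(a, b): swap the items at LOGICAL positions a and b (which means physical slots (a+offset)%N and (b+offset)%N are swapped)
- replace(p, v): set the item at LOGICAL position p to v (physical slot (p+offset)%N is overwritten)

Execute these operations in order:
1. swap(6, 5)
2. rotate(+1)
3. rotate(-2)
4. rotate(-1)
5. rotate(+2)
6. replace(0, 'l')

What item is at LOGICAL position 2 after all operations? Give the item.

After op 1 (swap(6, 5)): offset=0, physical=[A,B,C,D,E,G,F], logical=[A,B,C,D,E,G,F]
After op 2 (rotate(+1)): offset=1, physical=[A,B,C,D,E,G,F], logical=[B,C,D,E,G,F,A]
After op 3 (rotate(-2)): offset=6, physical=[A,B,C,D,E,G,F], logical=[F,A,B,C,D,E,G]
After op 4 (rotate(-1)): offset=5, physical=[A,B,C,D,E,G,F], logical=[G,F,A,B,C,D,E]
After op 5 (rotate(+2)): offset=0, physical=[A,B,C,D,E,G,F], logical=[A,B,C,D,E,G,F]
After op 6 (replace(0, 'l')): offset=0, physical=[l,B,C,D,E,G,F], logical=[l,B,C,D,E,G,F]

Answer: C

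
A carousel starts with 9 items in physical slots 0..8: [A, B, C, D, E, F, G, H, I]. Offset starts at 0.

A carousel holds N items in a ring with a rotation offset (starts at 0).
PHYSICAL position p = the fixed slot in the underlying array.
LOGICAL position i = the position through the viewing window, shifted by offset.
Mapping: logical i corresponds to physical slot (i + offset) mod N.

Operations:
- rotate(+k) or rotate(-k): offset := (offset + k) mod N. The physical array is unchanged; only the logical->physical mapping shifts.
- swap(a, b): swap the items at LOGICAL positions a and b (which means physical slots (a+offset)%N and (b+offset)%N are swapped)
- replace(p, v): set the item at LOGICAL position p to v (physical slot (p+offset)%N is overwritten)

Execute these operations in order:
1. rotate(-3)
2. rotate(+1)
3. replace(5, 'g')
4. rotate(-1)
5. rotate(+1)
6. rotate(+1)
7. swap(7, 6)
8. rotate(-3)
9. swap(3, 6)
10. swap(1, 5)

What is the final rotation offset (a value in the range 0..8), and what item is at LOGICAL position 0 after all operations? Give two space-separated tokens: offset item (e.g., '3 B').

After op 1 (rotate(-3)): offset=6, physical=[A,B,C,D,E,F,G,H,I], logical=[G,H,I,A,B,C,D,E,F]
After op 2 (rotate(+1)): offset=7, physical=[A,B,C,D,E,F,G,H,I], logical=[H,I,A,B,C,D,E,F,G]
After op 3 (replace(5, 'g')): offset=7, physical=[A,B,C,g,E,F,G,H,I], logical=[H,I,A,B,C,g,E,F,G]
After op 4 (rotate(-1)): offset=6, physical=[A,B,C,g,E,F,G,H,I], logical=[G,H,I,A,B,C,g,E,F]
After op 5 (rotate(+1)): offset=7, physical=[A,B,C,g,E,F,G,H,I], logical=[H,I,A,B,C,g,E,F,G]
After op 6 (rotate(+1)): offset=8, physical=[A,B,C,g,E,F,G,H,I], logical=[I,A,B,C,g,E,F,G,H]
After op 7 (swap(7, 6)): offset=8, physical=[A,B,C,g,E,G,F,H,I], logical=[I,A,B,C,g,E,G,F,H]
After op 8 (rotate(-3)): offset=5, physical=[A,B,C,g,E,G,F,H,I], logical=[G,F,H,I,A,B,C,g,E]
After op 9 (swap(3, 6)): offset=5, physical=[A,B,I,g,E,G,F,H,C], logical=[G,F,H,C,A,B,I,g,E]
After op 10 (swap(1, 5)): offset=5, physical=[A,F,I,g,E,G,B,H,C], logical=[G,B,H,C,A,F,I,g,E]

Answer: 5 G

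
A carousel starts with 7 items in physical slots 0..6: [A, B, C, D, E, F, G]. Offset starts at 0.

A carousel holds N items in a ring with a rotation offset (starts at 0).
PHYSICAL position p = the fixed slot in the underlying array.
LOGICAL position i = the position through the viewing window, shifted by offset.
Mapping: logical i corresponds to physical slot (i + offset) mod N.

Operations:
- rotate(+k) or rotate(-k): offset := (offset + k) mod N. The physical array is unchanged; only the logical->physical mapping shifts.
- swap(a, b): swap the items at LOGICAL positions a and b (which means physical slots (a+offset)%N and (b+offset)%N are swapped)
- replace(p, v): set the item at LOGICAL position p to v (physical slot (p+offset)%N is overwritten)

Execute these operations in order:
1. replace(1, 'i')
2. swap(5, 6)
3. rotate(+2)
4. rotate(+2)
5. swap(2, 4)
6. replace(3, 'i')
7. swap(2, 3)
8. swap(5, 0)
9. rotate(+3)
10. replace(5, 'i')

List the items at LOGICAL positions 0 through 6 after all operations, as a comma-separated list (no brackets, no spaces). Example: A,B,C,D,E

Answer: i,F,E,D,C,i,i

Derivation:
After op 1 (replace(1, 'i')): offset=0, physical=[A,i,C,D,E,F,G], logical=[A,i,C,D,E,F,G]
After op 2 (swap(5, 6)): offset=0, physical=[A,i,C,D,E,G,F], logical=[A,i,C,D,E,G,F]
After op 3 (rotate(+2)): offset=2, physical=[A,i,C,D,E,G,F], logical=[C,D,E,G,F,A,i]
After op 4 (rotate(+2)): offset=4, physical=[A,i,C,D,E,G,F], logical=[E,G,F,A,i,C,D]
After op 5 (swap(2, 4)): offset=4, physical=[A,F,C,D,E,G,i], logical=[E,G,i,A,F,C,D]
After op 6 (replace(3, 'i')): offset=4, physical=[i,F,C,D,E,G,i], logical=[E,G,i,i,F,C,D]
After op 7 (swap(2, 3)): offset=4, physical=[i,F,C,D,E,G,i], logical=[E,G,i,i,F,C,D]
After op 8 (swap(5, 0)): offset=4, physical=[i,F,E,D,C,G,i], logical=[C,G,i,i,F,E,D]
After op 9 (rotate(+3)): offset=0, physical=[i,F,E,D,C,G,i], logical=[i,F,E,D,C,G,i]
After op 10 (replace(5, 'i')): offset=0, physical=[i,F,E,D,C,i,i], logical=[i,F,E,D,C,i,i]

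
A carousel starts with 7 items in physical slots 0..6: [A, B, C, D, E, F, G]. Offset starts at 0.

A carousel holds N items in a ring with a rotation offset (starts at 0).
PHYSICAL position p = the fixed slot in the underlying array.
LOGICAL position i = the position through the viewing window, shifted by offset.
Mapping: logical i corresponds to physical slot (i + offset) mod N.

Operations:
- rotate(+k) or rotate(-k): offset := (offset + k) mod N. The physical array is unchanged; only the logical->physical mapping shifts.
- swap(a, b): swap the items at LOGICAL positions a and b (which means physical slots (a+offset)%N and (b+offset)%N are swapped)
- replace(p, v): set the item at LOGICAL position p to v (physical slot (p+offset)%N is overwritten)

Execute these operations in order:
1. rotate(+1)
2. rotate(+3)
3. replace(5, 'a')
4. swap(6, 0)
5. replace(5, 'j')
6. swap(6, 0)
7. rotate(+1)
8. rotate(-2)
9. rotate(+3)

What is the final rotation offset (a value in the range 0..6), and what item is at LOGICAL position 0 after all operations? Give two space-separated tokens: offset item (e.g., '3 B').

After op 1 (rotate(+1)): offset=1, physical=[A,B,C,D,E,F,G], logical=[B,C,D,E,F,G,A]
After op 2 (rotate(+3)): offset=4, physical=[A,B,C,D,E,F,G], logical=[E,F,G,A,B,C,D]
After op 3 (replace(5, 'a')): offset=4, physical=[A,B,a,D,E,F,G], logical=[E,F,G,A,B,a,D]
After op 4 (swap(6, 0)): offset=4, physical=[A,B,a,E,D,F,G], logical=[D,F,G,A,B,a,E]
After op 5 (replace(5, 'j')): offset=4, physical=[A,B,j,E,D,F,G], logical=[D,F,G,A,B,j,E]
After op 6 (swap(6, 0)): offset=4, physical=[A,B,j,D,E,F,G], logical=[E,F,G,A,B,j,D]
After op 7 (rotate(+1)): offset=5, physical=[A,B,j,D,E,F,G], logical=[F,G,A,B,j,D,E]
After op 8 (rotate(-2)): offset=3, physical=[A,B,j,D,E,F,G], logical=[D,E,F,G,A,B,j]
After op 9 (rotate(+3)): offset=6, physical=[A,B,j,D,E,F,G], logical=[G,A,B,j,D,E,F]

Answer: 6 G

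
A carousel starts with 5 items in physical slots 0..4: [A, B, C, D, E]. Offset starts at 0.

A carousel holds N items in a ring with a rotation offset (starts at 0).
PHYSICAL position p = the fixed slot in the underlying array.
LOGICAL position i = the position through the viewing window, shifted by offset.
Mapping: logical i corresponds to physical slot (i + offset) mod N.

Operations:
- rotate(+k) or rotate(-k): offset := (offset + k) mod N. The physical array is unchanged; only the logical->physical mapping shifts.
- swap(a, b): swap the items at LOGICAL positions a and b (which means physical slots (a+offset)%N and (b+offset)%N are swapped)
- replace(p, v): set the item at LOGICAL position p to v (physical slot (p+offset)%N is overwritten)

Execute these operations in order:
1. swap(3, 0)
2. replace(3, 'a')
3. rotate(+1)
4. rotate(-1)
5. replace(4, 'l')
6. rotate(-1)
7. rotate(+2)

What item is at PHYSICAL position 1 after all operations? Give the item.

After op 1 (swap(3, 0)): offset=0, physical=[D,B,C,A,E], logical=[D,B,C,A,E]
After op 2 (replace(3, 'a')): offset=0, physical=[D,B,C,a,E], logical=[D,B,C,a,E]
After op 3 (rotate(+1)): offset=1, physical=[D,B,C,a,E], logical=[B,C,a,E,D]
After op 4 (rotate(-1)): offset=0, physical=[D,B,C,a,E], logical=[D,B,C,a,E]
After op 5 (replace(4, 'l')): offset=0, physical=[D,B,C,a,l], logical=[D,B,C,a,l]
After op 6 (rotate(-1)): offset=4, physical=[D,B,C,a,l], logical=[l,D,B,C,a]
After op 7 (rotate(+2)): offset=1, physical=[D,B,C,a,l], logical=[B,C,a,l,D]

Answer: B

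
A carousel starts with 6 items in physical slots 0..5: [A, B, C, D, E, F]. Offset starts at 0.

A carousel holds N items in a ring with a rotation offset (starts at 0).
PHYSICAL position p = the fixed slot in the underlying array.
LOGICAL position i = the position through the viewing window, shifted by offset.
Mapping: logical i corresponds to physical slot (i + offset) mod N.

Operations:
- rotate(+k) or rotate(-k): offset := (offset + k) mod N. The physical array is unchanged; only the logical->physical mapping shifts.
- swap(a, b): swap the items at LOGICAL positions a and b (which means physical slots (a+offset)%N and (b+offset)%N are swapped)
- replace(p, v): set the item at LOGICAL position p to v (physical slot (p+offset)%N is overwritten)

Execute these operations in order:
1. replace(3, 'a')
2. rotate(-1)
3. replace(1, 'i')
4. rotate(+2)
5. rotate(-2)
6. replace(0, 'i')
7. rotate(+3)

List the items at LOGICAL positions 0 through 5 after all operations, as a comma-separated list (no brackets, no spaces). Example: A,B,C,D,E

Answer: C,a,E,i,i,B

Derivation:
After op 1 (replace(3, 'a')): offset=0, physical=[A,B,C,a,E,F], logical=[A,B,C,a,E,F]
After op 2 (rotate(-1)): offset=5, physical=[A,B,C,a,E,F], logical=[F,A,B,C,a,E]
After op 3 (replace(1, 'i')): offset=5, physical=[i,B,C,a,E,F], logical=[F,i,B,C,a,E]
After op 4 (rotate(+2)): offset=1, physical=[i,B,C,a,E,F], logical=[B,C,a,E,F,i]
After op 5 (rotate(-2)): offset=5, physical=[i,B,C,a,E,F], logical=[F,i,B,C,a,E]
After op 6 (replace(0, 'i')): offset=5, physical=[i,B,C,a,E,i], logical=[i,i,B,C,a,E]
After op 7 (rotate(+3)): offset=2, physical=[i,B,C,a,E,i], logical=[C,a,E,i,i,B]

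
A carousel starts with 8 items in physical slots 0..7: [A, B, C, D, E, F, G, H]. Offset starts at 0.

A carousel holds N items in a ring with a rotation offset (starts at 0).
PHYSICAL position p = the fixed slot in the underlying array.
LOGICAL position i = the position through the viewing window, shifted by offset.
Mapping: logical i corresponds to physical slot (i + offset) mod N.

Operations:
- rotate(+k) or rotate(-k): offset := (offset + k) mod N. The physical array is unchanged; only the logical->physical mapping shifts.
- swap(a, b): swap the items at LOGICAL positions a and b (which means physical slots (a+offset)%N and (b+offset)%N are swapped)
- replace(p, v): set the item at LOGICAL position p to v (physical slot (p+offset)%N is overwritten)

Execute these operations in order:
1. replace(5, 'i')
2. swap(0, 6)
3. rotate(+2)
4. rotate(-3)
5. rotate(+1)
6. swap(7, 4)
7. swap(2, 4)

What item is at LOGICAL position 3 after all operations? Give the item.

After op 1 (replace(5, 'i')): offset=0, physical=[A,B,C,D,E,i,G,H], logical=[A,B,C,D,E,i,G,H]
After op 2 (swap(0, 6)): offset=0, physical=[G,B,C,D,E,i,A,H], logical=[G,B,C,D,E,i,A,H]
After op 3 (rotate(+2)): offset=2, physical=[G,B,C,D,E,i,A,H], logical=[C,D,E,i,A,H,G,B]
After op 4 (rotate(-3)): offset=7, physical=[G,B,C,D,E,i,A,H], logical=[H,G,B,C,D,E,i,A]
After op 5 (rotate(+1)): offset=0, physical=[G,B,C,D,E,i,A,H], logical=[G,B,C,D,E,i,A,H]
After op 6 (swap(7, 4)): offset=0, physical=[G,B,C,D,H,i,A,E], logical=[G,B,C,D,H,i,A,E]
After op 7 (swap(2, 4)): offset=0, physical=[G,B,H,D,C,i,A,E], logical=[G,B,H,D,C,i,A,E]

Answer: D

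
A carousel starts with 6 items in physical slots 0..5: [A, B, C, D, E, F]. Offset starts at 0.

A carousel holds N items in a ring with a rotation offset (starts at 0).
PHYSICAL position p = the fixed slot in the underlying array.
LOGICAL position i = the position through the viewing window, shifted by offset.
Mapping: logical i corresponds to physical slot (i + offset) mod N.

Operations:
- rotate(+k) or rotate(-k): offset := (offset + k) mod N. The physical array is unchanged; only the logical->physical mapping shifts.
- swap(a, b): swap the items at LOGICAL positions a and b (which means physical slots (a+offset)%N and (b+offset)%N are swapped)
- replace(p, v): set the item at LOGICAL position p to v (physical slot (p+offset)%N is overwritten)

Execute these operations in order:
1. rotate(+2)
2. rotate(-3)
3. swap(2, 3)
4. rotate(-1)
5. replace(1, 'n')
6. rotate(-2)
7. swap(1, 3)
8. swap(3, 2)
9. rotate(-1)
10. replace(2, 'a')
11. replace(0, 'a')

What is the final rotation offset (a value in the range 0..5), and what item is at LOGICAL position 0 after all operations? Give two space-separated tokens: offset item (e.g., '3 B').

After op 1 (rotate(+2)): offset=2, physical=[A,B,C,D,E,F], logical=[C,D,E,F,A,B]
After op 2 (rotate(-3)): offset=5, physical=[A,B,C,D,E,F], logical=[F,A,B,C,D,E]
After op 3 (swap(2, 3)): offset=5, physical=[A,C,B,D,E,F], logical=[F,A,C,B,D,E]
After op 4 (rotate(-1)): offset=4, physical=[A,C,B,D,E,F], logical=[E,F,A,C,B,D]
After op 5 (replace(1, 'n')): offset=4, physical=[A,C,B,D,E,n], logical=[E,n,A,C,B,D]
After op 6 (rotate(-2)): offset=2, physical=[A,C,B,D,E,n], logical=[B,D,E,n,A,C]
After op 7 (swap(1, 3)): offset=2, physical=[A,C,B,n,E,D], logical=[B,n,E,D,A,C]
After op 8 (swap(3, 2)): offset=2, physical=[A,C,B,n,D,E], logical=[B,n,D,E,A,C]
After op 9 (rotate(-1)): offset=1, physical=[A,C,B,n,D,E], logical=[C,B,n,D,E,A]
After op 10 (replace(2, 'a')): offset=1, physical=[A,C,B,a,D,E], logical=[C,B,a,D,E,A]
After op 11 (replace(0, 'a')): offset=1, physical=[A,a,B,a,D,E], logical=[a,B,a,D,E,A]

Answer: 1 a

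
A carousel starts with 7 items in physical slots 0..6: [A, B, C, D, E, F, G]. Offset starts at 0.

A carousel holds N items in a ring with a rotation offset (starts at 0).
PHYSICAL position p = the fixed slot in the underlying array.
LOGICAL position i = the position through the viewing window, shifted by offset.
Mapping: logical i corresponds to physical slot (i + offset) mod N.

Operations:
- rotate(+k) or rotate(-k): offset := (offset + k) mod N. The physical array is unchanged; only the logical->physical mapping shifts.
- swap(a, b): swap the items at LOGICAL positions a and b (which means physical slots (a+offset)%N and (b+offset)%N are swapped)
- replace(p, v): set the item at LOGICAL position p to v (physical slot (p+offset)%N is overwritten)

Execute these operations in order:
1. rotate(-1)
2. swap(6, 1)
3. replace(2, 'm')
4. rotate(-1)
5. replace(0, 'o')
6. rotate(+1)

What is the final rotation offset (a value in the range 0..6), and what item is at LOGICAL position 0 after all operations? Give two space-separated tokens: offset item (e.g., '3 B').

After op 1 (rotate(-1)): offset=6, physical=[A,B,C,D,E,F,G], logical=[G,A,B,C,D,E,F]
After op 2 (swap(6, 1)): offset=6, physical=[F,B,C,D,E,A,G], logical=[G,F,B,C,D,E,A]
After op 3 (replace(2, 'm')): offset=6, physical=[F,m,C,D,E,A,G], logical=[G,F,m,C,D,E,A]
After op 4 (rotate(-1)): offset=5, physical=[F,m,C,D,E,A,G], logical=[A,G,F,m,C,D,E]
After op 5 (replace(0, 'o')): offset=5, physical=[F,m,C,D,E,o,G], logical=[o,G,F,m,C,D,E]
After op 6 (rotate(+1)): offset=6, physical=[F,m,C,D,E,o,G], logical=[G,F,m,C,D,E,o]

Answer: 6 G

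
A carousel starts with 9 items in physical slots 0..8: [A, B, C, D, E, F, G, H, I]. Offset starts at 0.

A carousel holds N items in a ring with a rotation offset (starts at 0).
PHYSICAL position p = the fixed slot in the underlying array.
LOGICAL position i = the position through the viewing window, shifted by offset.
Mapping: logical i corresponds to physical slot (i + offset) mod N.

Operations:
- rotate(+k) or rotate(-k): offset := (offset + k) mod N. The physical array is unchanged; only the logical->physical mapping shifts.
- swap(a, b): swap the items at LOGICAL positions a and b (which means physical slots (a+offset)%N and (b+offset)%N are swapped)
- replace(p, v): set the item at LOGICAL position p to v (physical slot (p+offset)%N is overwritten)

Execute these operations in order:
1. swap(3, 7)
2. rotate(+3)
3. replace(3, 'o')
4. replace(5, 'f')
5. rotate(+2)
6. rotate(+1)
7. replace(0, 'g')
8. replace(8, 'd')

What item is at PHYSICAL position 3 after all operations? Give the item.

After op 1 (swap(3, 7)): offset=0, physical=[A,B,C,H,E,F,G,D,I], logical=[A,B,C,H,E,F,G,D,I]
After op 2 (rotate(+3)): offset=3, physical=[A,B,C,H,E,F,G,D,I], logical=[H,E,F,G,D,I,A,B,C]
After op 3 (replace(3, 'o')): offset=3, physical=[A,B,C,H,E,F,o,D,I], logical=[H,E,F,o,D,I,A,B,C]
After op 4 (replace(5, 'f')): offset=3, physical=[A,B,C,H,E,F,o,D,f], logical=[H,E,F,o,D,f,A,B,C]
After op 5 (rotate(+2)): offset=5, physical=[A,B,C,H,E,F,o,D,f], logical=[F,o,D,f,A,B,C,H,E]
After op 6 (rotate(+1)): offset=6, physical=[A,B,C,H,E,F,o,D,f], logical=[o,D,f,A,B,C,H,E,F]
After op 7 (replace(0, 'g')): offset=6, physical=[A,B,C,H,E,F,g,D,f], logical=[g,D,f,A,B,C,H,E,F]
After op 8 (replace(8, 'd')): offset=6, physical=[A,B,C,H,E,d,g,D,f], logical=[g,D,f,A,B,C,H,E,d]

Answer: H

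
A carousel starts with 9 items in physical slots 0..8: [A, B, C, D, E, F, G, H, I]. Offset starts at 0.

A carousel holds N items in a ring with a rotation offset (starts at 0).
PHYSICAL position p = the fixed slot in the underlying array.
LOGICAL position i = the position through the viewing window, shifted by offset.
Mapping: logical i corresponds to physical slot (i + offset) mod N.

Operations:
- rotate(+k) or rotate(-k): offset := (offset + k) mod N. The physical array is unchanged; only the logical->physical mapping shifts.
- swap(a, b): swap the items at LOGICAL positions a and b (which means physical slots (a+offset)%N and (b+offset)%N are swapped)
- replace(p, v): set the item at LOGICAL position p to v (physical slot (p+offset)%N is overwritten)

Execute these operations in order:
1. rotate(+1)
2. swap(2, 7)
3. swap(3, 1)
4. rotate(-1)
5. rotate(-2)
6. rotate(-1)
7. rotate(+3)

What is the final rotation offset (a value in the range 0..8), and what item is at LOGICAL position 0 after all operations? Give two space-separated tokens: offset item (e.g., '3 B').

Answer: 0 A

Derivation:
After op 1 (rotate(+1)): offset=1, physical=[A,B,C,D,E,F,G,H,I], logical=[B,C,D,E,F,G,H,I,A]
After op 2 (swap(2, 7)): offset=1, physical=[A,B,C,I,E,F,G,H,D], logical=[B,C,I,E,F,G,H,D,A]
After op 3 (swap(3, 1)): offset=1, physical=[A,B,E,I,C,F,G,H,D], logical=[B,E,I,C,F,G,H,D,A]
After op 4 (rotate(-1)): offset=0, physical=[A,B,E,I,C,F,G,H,D], logical=[A,B,E,I,C,F,G,H,D]
After op 5 (rotate(-2)): offset=7, physical=[A,B,E,I,C,F,G,H,D], logical=[H,D,A,B,E,I,C,F,G]
After op 6 (rotate(-1)): offset=6, physical=[A,B,E,I,C,F,G,H,D], logical=[G,H,D,A,B,E,I,C,F]
After op 7 (rotate(+3)): offset=0, physical=[A,B,E,I,C,F,G,H,D], logical=[A,B,E,I,C,F,G,H,D]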